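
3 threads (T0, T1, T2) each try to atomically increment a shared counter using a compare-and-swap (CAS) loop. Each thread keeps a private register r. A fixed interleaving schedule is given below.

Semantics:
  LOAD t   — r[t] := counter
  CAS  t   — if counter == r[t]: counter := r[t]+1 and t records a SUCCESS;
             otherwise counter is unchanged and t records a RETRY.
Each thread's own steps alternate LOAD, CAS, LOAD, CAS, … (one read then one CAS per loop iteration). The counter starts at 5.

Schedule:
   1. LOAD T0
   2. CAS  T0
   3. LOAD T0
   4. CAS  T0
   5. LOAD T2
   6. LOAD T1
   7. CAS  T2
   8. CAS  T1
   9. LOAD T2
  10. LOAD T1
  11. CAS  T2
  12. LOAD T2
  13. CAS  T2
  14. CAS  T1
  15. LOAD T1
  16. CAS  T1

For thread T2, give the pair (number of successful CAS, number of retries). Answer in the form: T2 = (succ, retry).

1. LOAD T0 → mem=5 r[T0]=5 [LOAD]
2. CAS T0 → mem=6 r[T0]=5 [OK]
3. LOAD T0 → mem=6 r[T0]=6 [LOAD]
4. CAS T0 → mem=7 r[T0]=6 [OK]
5. LOAD T2 → mem=7 r[T2]=7 [LOAD]
6. LOAD T1 → mem=7 r[T1]=7 [LOAD]
7. CAS T2 → mem=8 r[T2]=7 [OK]
8. CAS T1 → mem=8 r[T1]=7 [RETRY]
9. LOAD T2 → mem=8 r[T2]=8 [LOAD]
10. LOAD T1 → mem=8 r[T1]=8 [LOAD]
11. CAS T2 → mem=9 r[T2]=8 [OK]
12. LOAD T2 → mem=9 r[T2]=9 [LOAD]
13. CAS T2 → mem=10 r[T2]=9 [OK]
14. CAS T1 → mem=10 r[T1]=8 [RETRY]
15. LOAD T1 → mem=10 r[T1]=10 [LOAD]
16. CAS T1 → mem=11 r[T1]=10 [OK]

T2 = (3, 0)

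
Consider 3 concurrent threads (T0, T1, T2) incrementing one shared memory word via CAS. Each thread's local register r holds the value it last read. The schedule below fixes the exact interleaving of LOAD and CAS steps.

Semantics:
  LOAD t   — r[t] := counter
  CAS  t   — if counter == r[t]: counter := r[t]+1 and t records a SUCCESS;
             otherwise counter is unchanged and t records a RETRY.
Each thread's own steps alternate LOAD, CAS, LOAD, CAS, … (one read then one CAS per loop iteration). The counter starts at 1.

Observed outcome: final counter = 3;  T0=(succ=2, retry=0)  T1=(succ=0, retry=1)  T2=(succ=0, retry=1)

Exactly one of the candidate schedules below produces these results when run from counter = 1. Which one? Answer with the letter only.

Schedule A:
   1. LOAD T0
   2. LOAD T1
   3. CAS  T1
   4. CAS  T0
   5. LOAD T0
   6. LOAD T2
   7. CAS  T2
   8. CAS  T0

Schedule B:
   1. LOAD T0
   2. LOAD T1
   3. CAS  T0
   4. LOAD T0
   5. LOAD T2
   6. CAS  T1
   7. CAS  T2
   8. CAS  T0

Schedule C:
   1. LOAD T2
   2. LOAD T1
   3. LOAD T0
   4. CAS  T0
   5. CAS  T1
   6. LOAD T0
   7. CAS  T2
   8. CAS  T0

C

Run C:
T2 LOAD — after: cnt=1, r=1 — load
T1 LOAD — after: cnt=1, r=1 — load
T0 LOAD — after: cnt=1, r=1 — load
T0 CAS — after: cnt=2, r=1 — ok
T1 CAS — after: cnt=2, r=1 — retry
T0 LOAD — after: cnt=2, r=2 — load
T2 CAS — after: cnt=2, r=1 — retry
T0 CAS — after: cnt=3, r=2 — ok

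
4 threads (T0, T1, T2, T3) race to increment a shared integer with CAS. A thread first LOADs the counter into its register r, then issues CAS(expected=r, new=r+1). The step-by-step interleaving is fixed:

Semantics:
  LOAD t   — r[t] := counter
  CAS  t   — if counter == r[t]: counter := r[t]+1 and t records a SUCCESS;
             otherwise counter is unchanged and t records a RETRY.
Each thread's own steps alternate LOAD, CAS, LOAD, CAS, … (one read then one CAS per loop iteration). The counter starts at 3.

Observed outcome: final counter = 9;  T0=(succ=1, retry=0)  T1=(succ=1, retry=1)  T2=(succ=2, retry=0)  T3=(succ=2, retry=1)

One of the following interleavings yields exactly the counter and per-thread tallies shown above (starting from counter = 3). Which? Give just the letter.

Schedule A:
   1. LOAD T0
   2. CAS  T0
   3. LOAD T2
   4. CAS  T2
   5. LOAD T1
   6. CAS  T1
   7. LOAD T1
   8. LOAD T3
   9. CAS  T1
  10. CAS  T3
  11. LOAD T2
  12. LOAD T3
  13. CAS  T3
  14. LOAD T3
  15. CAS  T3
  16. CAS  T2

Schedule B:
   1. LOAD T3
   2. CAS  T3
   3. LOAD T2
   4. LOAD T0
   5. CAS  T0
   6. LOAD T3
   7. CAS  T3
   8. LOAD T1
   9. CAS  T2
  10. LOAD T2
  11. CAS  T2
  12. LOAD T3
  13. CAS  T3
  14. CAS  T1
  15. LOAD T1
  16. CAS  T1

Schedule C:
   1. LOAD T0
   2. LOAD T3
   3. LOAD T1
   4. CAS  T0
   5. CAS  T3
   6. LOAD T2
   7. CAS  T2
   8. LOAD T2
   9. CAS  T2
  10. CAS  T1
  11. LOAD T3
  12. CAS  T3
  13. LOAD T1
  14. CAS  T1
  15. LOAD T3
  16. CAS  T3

Run C:
#1 T0 reads 3
#2 T3 reads 3
#3 T1 reads 3
#4 T0 CAS(3→4) writes; counter now 4
#5 T3 CAS(3→4) fails; counter now 4
#6 T2 reads 4
#7 T2 CAS(4→5) writes; counter now 5
#8 T2 reads 5
#9 T2 CAS(5→6) writes; counter now 6
#10 T1 CAS(3→4) fails; counter now 6
#11 T3 reads 6
#12 T3 CAS(6→7) writes; counter now 7
#13 T1 reads 7
#14 T1 CAS(7→8) writes; counter now 8
#15 T3 reads 8
#16 T3 CAS(8→9) writes; counter now 9

C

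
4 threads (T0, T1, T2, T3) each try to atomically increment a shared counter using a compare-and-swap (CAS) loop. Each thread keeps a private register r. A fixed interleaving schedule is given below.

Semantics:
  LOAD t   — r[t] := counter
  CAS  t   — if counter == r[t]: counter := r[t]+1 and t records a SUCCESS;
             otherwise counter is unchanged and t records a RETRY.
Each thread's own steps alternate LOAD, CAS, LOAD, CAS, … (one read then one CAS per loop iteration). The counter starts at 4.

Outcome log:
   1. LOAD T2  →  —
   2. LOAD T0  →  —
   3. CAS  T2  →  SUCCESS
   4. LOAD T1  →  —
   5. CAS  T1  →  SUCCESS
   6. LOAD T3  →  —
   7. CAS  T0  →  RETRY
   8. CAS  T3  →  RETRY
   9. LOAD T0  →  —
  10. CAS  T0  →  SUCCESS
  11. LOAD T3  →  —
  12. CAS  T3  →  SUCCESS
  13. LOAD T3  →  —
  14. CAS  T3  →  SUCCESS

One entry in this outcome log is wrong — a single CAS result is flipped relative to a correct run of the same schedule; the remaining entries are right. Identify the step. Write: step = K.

step = 8

Correct run:
   1) LOAD T2:  M=4  r_T2=4
   2) LOAD T0:  M=4  r_T0=4
   3) CAS  T2:  M=5  r_T2=4 ✓
   4) LOAD T1:  M=5  r_T1=5
   5) CAS  T1:  M=6  r_T1=5 ✓
   6) LOAD T3:  M=6  r_T3=6
   7) CAS  T0:  M=6  r_T0=4 ✗
   8) CAS  T3:  M=7  r_T3=6 ✓
   9) LOAD T0:  M=7  r_T0=7
  10) CAS  T0:  M=8  r_T0=7 ✓
  11) LOAD T3:  M=8  r_T3=8
  12) CAS  T3:  M=9  r_T3=8 ✓
  13) LOAD T3:  M=9  r_T3=9
  14) CAS  T3:  M=10  r_T3=9 ✓
Flip is step 8.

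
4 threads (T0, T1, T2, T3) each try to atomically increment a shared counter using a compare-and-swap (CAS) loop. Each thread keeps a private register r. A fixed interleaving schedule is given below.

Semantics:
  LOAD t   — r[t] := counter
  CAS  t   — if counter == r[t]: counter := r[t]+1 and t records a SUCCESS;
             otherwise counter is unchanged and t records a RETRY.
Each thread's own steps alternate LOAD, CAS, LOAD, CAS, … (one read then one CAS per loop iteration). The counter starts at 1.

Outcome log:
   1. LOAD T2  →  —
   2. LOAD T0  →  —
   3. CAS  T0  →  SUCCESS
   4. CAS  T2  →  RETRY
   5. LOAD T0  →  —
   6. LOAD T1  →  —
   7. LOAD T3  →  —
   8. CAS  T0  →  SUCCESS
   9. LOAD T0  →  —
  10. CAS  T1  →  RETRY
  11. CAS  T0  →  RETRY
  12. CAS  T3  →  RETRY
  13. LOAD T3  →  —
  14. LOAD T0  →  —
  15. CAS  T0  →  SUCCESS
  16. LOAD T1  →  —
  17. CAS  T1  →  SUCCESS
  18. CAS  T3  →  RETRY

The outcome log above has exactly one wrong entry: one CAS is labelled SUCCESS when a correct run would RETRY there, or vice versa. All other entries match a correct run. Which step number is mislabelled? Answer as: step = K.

step = 11

Correct run:
1. LOAD T2 → mem=1 r[T2]=1 [LOAD]
2. LOAD T0 → mem=1 r[T0]=1 [LOAD]
3. CAS T0 → mem=2 r[T0]=1 [OK]
4. CAS T2 → mem=2 r[T2]=1 [RETRY]
5. LOAD T0 → mem=2 r[T0]=2 [LOAD]
6. LOAD T1 → mem=2 r[T1]=2 [LOAD]
7. LOAD T3 → mem=2 r[T3]=2 [LOAD]
8. CAS T0 → mem=3 r[T0]=2 [OK]
9. LOAD T0 → mem=3 r[T0]=3 [LOAD]
10. CAS T1 → mem=3 r[T1]=2 [RETRY]
11. CAS T0 → mem=4 r[T0]=3 [OK]
12. CAS T3 → mem=4 r[T3]=2 [RETRY]
13. LOAD T3 → mem=4 r[T3]=4 [LOAD]
14. LOAD T0 → mem=4 r[T0]=4 [LOAD]
15. CAS T0 → mem=5 r[T0]=4 [OK]
16. LOAD T1 → mem=5 r[T1]=5 [LOAD]
17. CAS T1 → mem=6 r[T1]=5 [OK]
18. CAS T3 → mem=6 r[T3]=4 [RETRY]
Mismatch at 11.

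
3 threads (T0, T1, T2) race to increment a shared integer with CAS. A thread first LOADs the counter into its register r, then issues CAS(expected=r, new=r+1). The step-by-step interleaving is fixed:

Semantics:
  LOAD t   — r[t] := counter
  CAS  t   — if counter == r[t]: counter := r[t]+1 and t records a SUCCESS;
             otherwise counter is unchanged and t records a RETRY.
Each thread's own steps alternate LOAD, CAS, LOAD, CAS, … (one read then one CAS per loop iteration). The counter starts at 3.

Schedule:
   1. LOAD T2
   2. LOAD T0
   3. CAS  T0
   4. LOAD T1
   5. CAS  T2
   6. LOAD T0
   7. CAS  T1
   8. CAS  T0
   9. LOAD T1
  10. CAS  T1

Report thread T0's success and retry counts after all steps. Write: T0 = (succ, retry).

T0 = (1, 1)

#1 T2 reads 3
#2 T0 reads 3
#3 T0 CAS(3→4) writes; counter now 4
#4 T1 reads 4
#5 T2 CAS(3→4) fails; counter now 4
#6 T0 reads 4
#7 T1 CAS(4→5) writes; counter now 5
#8 T0 CAS(4→5) fails; counter now 5
#9 T1 reads 5
#10 T1 CAS(5→6) writes; counter now 6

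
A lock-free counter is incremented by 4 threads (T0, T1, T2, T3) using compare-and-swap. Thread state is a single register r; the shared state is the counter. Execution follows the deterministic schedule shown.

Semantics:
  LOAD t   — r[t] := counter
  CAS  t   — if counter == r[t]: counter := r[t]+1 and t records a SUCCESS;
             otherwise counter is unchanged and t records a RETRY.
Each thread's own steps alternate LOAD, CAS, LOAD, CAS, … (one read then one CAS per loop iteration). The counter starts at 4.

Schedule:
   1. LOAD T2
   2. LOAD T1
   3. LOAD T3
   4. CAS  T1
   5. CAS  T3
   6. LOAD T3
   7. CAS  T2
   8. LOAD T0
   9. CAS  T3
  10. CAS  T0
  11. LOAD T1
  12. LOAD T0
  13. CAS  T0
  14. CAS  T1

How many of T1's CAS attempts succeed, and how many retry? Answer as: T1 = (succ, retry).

T1 = (1, 1)

1. LOAD T2 → mem=4 r[T2]=4 [LOAD]
2. LOAD T1 → mem=4 r[T1]=4 [LOAD]
3. LOAD T3 → mem=4 r[T3]=4 [LOAD]
4. CAS T1 → mem=5 r[T1]=4 [OK]
5. CAS T3 → mem=5 r[T3]=4 [RETRY]
6. LOAD T3 → mem=5 r[T3]=5 [LOAD]
7. CAS T2 → mem=5 r[T2]=4 [RETRY]
8. LOAD T0 → mem=5 r[T0]=5 [LOAD]
9. CAS T3 → mem=6 r[T3]=5 [OK]
10. CAS T0 → mem=6 r[T0]=5 [RETRY]
11. LOAD T1 → mem=6 r[T1]=6 [LOAD]
12. LOAD T0 → mem=6 r[T0]=6 [LOAD]
13. CAS T0 → mem=7 r[T0]=6 [OK]
14. CAS T1 → mem=7 r[T1]=6 [RETRY]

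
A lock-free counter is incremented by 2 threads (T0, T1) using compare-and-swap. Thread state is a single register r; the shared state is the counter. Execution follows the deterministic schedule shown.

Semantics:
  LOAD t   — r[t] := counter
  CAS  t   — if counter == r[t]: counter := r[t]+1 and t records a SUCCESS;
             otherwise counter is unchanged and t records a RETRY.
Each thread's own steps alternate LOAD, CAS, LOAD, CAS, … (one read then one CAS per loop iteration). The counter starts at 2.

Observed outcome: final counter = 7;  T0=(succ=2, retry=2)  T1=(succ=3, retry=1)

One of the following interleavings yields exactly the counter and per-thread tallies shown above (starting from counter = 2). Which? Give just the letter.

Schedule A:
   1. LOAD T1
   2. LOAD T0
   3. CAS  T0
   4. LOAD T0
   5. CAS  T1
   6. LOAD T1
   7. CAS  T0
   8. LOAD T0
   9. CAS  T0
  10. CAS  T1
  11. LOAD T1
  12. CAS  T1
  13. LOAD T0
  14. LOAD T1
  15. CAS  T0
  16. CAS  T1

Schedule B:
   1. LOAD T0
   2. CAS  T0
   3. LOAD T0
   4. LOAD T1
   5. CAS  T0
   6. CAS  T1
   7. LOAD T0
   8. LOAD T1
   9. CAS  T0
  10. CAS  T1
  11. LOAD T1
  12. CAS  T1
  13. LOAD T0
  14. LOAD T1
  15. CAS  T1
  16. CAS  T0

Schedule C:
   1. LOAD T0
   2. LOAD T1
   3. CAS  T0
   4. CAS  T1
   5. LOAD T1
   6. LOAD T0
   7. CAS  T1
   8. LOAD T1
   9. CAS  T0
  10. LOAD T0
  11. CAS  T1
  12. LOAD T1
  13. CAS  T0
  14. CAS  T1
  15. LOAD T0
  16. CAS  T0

C

Simulating candidate C:
   1) LOAD T0:  M=2  r_T0=2
   2) LOAD T1:  M=2  r_T1=2
   3) CAS  T0:  M=3  r_T0=2 ✓
   4) CAS  T1:  M=3  r_T1=2 ✗
   5) LOAD T1:  M=3  r_T1=3
   6) LOAD T0:  M=3  r_T0=3
   7) CAS  T1:  M=4  r_T1=3 ✓
   8) LOAD T1:  M=4  r_T1=4
   9) CAS  T0:  M=4  r_T0=3 ✗
  10) LOAD T0:  M=4  r_T0=4
  11) CAS  T1:  M=5  r_T1=4 ✓
  12) LOAD T1:  M=5  r_T1=5
  13) CAS  T0:  M=5  r_T0=4 ✗
  14) CAS  T1:  M=6  r_T1=5 ✓
  15) LOAD T0:  M=6  r_T0=6
  16) CAS  T0:  M=7  r_T0=6 ✓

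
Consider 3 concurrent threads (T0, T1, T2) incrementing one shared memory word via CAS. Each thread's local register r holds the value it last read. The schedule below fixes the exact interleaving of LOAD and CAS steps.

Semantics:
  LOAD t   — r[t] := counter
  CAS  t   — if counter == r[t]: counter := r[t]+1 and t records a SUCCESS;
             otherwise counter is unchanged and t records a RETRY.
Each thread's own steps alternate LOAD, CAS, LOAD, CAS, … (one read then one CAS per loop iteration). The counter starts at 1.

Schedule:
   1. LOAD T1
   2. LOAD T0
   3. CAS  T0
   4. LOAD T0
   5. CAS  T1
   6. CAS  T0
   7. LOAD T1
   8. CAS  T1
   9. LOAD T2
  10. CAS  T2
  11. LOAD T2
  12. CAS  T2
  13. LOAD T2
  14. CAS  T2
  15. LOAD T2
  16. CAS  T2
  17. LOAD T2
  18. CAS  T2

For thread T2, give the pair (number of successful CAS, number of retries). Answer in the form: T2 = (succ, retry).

T1 LOAD — after: cnt=1, r=1 — load
T0 LOAD — after: cnt=1, r=1 — load
T0 CAS — after: cnt=2, r=1 — ok
T0 LOAD — after: cnt=2, r=2 — load
T1 CAS — after: cnt=2, r=1 — retry
T0 CAS — after: cnt=3, r=2 — ok
T1 LOAD — after: cnt=3, r=3 — load
T1 CAS — after: cnt=4, r=3 — ok
T2 LOAD — after: cnt=4, r=4 — load
T2 CAS — after: cnt=5, r=4 — ok
T2 LOAD — after: cnt=5, r=5 — load
T2 CAS — after: cnt=6, r=5 — ok
T2 LOAD — after: cnt=6, r=6 — load
T2 CAS — after: cnt=7, r=6 — ok
T2 LOAD — after: cnt=7, r=7 — load
T2 CAS — after: cnt=8, r=7 — ok
T2 LOAD — after: cnt=8, r=8 — load
T2 CAS — after: cnt=9, r=8 — ok

T2 = (5, 0)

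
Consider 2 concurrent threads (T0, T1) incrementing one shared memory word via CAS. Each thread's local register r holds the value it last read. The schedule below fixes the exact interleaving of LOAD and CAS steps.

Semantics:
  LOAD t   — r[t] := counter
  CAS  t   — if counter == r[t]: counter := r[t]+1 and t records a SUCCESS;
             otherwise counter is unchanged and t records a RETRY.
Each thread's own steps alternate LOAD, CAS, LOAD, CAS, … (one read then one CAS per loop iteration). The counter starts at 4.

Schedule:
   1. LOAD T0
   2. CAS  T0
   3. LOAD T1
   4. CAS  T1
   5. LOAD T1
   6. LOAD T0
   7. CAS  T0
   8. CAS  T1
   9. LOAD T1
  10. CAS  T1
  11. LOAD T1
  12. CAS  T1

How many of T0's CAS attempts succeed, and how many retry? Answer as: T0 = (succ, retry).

T0 LOAD — after: cnt=4, r=4 — load
T0 CAS — after: cnt=5, r=4 — ok
T1 LOAD — after: cnt=5, r=5 — load
T1 CAS — after: cnt=6, r=5 — ok
T1 LOAD — after: cnt=6, r=6 — load
T0 LOAD — after: cnt=6, r=6 — load
T0 CAS — after: cnt=7, r=6 — ok
T1 CAS — after: cnt=7, r=6 — retry
T1 LOAD — after: cnt=7, r=7 — load
T1 CAS — after: cnt=8, r=7 — ok
T1 LOAD — after: cnt=8, r=8 — load
T1 CAS — after: cnt=9, r=8 — ok

T0 = (2, 0)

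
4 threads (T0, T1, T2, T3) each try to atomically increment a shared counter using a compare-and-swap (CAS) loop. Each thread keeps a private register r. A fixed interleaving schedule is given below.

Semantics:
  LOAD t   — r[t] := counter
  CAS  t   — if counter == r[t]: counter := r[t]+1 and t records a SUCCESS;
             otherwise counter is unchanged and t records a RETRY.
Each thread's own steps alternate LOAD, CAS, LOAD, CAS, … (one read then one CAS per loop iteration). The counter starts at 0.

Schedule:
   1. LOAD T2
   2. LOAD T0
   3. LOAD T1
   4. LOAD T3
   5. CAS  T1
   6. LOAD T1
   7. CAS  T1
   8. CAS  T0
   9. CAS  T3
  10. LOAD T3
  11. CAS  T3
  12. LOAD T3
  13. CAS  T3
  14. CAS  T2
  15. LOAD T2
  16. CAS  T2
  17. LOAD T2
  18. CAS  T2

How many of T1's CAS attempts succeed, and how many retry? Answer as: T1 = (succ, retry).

T2 LOAD — after: cnt=0, r=0 — load
T0 LOAD — after: cnt=0, r=0 — load
T1 LOAD — after: cnt=0, r=0 — load
T3 LOAD — after: cnt=0, r=0 — load
T1 CAS — after: cnt=1, r=0 — ok
T1 LOAD — after: cnt=1, r=1 — load
T1 CAS — after: cnt=2, r=1 — ok
T0 CAS — after: cnt=2, r=0 — retry
T3 CAS — after: cnt=2, r=0 — retry
T3 LOAD — after: cnt=2, r=2 — load
T3 CAS — after: cnt=3, r=2 — ok
T3 LOAD — after: cnt=3, r=3 — load
T3 CAS — after: cnt=4, r=3 — ok
T2 CAS — after: cnt=4, r=0 — retry
T2 LOAD — after: cnt=4, r=4 — load
T2 CAS — after: cnt=5, r=4 — ok
T2 LOAD — after: cnt=5, r=5 — load
T2 CAS — after: cnt=6, r=5 — ok

T1 = (2, 0)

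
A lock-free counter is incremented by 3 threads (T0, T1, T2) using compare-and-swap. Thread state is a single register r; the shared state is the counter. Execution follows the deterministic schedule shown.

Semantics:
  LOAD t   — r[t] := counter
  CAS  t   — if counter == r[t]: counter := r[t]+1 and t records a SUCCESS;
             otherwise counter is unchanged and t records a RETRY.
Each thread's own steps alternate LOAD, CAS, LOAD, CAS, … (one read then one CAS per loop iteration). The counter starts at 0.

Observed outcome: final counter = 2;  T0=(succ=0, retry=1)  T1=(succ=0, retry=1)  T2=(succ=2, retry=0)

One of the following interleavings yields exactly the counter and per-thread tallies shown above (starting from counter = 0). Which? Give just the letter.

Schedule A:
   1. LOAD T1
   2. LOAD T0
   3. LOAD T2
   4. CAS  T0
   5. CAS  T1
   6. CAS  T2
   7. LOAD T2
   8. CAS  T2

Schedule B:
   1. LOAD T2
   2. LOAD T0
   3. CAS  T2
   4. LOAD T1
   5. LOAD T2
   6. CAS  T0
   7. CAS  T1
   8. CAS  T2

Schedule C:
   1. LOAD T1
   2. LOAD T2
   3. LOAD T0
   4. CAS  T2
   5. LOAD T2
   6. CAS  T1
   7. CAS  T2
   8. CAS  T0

Run C:
T1 LOAD — after: cnt=0, r=0 — load
T2 LOAD — after: cnt=0, r=0 — load
T0 LOAD — after: cnt=0, r=0 — load
T2 CAS — after: cnt=1, r=0 — ok
T2 LOAD — after: cnt=1, r=1 — load
T1 CAS — after: cnt=1, r=0 — retry
T2 CAS — after: cnt=2, r=1 — ok
T0 CAS — after: cnt=2, r=0 — retry

C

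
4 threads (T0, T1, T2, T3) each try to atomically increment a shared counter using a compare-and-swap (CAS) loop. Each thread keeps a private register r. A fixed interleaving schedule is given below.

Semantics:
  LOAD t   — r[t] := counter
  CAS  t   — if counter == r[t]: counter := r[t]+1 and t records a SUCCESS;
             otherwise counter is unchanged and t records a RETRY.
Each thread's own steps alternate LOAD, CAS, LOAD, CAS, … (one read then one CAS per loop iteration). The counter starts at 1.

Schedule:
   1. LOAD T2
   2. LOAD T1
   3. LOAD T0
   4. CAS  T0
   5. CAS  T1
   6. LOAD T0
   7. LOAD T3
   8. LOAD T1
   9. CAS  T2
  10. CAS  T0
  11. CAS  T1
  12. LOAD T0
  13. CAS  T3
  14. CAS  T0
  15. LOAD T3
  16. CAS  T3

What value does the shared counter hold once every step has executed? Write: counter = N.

[1] T2.load  rd  (counter 1, T2.r 1)
[2] T1.load  rd  (counter 1, T1.r 1)
[3] T0.load  rd  (counter 1, T0.r 1)
[4] T0.cas  hit  (counter 2, T0.r 1)
[5] T1.cas  miss  (counter 2, T1.r 1)
[6] T0.load  rd  (counter 2, T0.r 2)
[7] T3.load  rd  (counter 2, T3.r 2)
[8] T1.load  rd  (counter 2, T1.r 2)
[9] T2.cas  miss  (counter 2, T2.r 1)
[10] T0.cas  hit  (counter 3, T0.r 2)
[11] T1.cas  miss  (counter 3, T1.r 2)
[12] T0.load  rd  (counter 3, T0.r 3)
[13] T3.cas  miss  (counter 3, T3.r 2)
[14] T0.cas  hit  (counter 4, T0.r 3)
[15] T3.load  rd  (counter 4, T3.r 4)
[16] T3.cas  hit  (counter 5, T3.r 4)

counter = 5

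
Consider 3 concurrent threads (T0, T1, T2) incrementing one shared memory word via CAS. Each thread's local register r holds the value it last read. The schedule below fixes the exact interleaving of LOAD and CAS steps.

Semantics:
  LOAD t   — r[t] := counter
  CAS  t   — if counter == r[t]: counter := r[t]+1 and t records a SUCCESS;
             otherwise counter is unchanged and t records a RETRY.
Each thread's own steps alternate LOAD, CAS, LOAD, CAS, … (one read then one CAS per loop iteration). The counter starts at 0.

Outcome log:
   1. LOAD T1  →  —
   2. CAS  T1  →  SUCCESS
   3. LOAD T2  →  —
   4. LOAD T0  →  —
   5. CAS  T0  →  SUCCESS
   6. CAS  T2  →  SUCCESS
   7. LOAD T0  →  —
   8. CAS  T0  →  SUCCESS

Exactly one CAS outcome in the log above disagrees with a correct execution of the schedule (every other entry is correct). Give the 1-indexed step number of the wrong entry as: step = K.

step = 6

Re-executing:
[1] T1.load  rd  (counter 0, T1.r 0)
[2] T1.cas  hit  (counter 1, T1.r 0)
[3] T2.load  rd  (counter 1, T2.r 1)
[4] T0.load  rd  (counter 1, T0.r 1)
[5] T0.cas  hit  (counter 2, T0.r 1)
[6] T2.cas  miss  (counter 2, T2.r 1)
[7] T0.load  rd  (counter 2, T0.r 2)
[8] T0.cas  hit  (counter 3, T0.r 2)
Log disagrees first at step 6.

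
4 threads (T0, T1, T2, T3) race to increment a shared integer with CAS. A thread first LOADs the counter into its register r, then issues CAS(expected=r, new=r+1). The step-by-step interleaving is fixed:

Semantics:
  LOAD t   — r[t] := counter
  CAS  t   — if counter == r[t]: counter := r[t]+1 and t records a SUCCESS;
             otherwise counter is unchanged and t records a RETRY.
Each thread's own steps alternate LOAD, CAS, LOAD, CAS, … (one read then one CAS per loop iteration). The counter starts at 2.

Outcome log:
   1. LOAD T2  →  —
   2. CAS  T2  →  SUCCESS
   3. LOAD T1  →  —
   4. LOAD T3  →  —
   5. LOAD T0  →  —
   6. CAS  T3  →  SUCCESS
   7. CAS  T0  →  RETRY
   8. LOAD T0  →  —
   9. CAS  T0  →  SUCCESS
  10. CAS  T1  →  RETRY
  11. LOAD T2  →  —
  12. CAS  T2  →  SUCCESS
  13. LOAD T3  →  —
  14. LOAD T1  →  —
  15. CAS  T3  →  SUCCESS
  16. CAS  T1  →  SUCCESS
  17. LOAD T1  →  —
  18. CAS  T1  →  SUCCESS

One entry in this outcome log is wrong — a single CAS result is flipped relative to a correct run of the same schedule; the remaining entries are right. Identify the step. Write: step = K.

Re-executing:
[1] T2.load  rd  (counter 2, T2.r 2)
[2] T2.cas  hit  (counter 3, T2.r 2)
[3] T1.load  rd  (counter 3, T1.r 3)
[4] T3.load  rd  (counter 3, T3.r 3)
[5] T0.load  rd  (counter 3, T0.r 3)
[6] T3.cas  hit  (counter 4, T3.r 3)
[7] T0.cas  miss  (counter 4, T0.r 3)
[8] T0.load  rd  (counter 4, T0.r 4)
[9] T0.cas  hit  (counter 5, T0.r 4)
[10] T1.cas  miss  (counter 5, T1.r 3)
[11] T2.load  rd  (counter 5, T2.r 5)
[12] T2.cas  hit  (counter 6, T2.r 5)
[13] T3.load  rd  (counter 6, T3.r 6)
[14] T1.load  rd  (counter 6, T1.r 6)
[15] T3.cas  hit  (counter 7, T3.r 6)
[16] T1.cas  miss  (counter 7, T1.r 6)
[17] T1.load  rd  (counter 7, T1.r 7)
[18] T1.cas  hit  (counter 8, T1.r 7)
Log disagrees first at step 16.

step = 16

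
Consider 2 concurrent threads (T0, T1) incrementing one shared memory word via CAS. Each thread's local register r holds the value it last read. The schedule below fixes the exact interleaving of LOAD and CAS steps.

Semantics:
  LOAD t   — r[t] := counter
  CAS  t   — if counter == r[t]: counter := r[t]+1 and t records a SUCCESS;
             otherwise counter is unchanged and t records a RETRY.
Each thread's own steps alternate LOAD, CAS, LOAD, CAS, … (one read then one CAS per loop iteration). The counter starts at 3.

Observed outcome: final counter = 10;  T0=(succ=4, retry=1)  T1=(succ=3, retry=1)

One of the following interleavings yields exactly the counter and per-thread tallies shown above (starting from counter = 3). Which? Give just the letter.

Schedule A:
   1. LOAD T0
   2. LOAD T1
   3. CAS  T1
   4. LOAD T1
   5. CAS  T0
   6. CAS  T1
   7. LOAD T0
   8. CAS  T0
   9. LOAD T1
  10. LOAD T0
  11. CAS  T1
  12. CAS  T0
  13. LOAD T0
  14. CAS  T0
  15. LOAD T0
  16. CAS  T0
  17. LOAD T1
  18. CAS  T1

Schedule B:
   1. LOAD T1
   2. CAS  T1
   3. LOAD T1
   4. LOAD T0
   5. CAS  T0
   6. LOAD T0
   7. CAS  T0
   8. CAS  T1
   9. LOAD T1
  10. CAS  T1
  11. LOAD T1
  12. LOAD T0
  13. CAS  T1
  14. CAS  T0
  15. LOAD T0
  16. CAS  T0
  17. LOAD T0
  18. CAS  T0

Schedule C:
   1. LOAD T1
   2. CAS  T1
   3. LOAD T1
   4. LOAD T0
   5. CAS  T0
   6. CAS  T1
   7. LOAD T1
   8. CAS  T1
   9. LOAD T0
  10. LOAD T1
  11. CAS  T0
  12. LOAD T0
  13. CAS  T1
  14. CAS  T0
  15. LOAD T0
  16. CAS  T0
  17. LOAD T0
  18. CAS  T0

Simulating candidate B:
   1) LOAD T1:  M=3  r_T1=3
   2) CAS  T1:  M=4  r_T1=3 ✓
   3) LOAD T1:  M=4  r_T1=4
   4) LOAD T0:  M=4  r_T0=4
   5) CAS  T0:  M=5  r_T0=4 ✓
   6) LOAD T0:  M=5  r_T0=5
   7) CAS  T0:  M=6  r_T0=5 ✓
   8) CAS  T1:  M=6  r_T1=4 ✗
   9) LOAD T1:  M=6  r_T1=6
  10) CAS  T1:  M=7  r_T1=6 ✓
  11) LOAD T1:  M=7  r_T1=7
  12) LOAD T0:  M=7  r_T0=7
  13) CAS  T1:  M=8  r_T1=7 ✓
  14) CAS  T0:  M=8  r_T0=7 ✗
  15) LOAD T0:  M=8  r_T0=8
  16) CAS  T0:  M=9  r_T0=8 ✓
  17) LOAD T0:  M=9  r_T0=9
  18) CAS  T0:  M=10  r_T0=9 ✓

B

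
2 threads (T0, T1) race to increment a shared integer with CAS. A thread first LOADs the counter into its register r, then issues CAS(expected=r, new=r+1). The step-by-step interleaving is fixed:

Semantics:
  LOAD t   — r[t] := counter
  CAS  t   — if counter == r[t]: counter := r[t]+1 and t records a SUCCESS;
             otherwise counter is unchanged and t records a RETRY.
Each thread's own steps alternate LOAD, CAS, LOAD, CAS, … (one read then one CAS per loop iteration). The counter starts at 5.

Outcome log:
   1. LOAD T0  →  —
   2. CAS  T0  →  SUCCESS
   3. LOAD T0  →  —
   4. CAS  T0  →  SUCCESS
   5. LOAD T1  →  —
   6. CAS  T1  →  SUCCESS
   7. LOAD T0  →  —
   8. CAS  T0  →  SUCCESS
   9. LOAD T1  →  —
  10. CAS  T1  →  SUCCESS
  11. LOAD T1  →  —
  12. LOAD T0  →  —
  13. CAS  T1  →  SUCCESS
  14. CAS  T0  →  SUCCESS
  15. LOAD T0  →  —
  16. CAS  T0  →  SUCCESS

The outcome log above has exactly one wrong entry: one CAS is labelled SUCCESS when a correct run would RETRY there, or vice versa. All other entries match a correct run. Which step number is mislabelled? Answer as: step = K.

Re-executing:
#1 T0 reads 5
#2 T0 CAS(5→6) writes; counter now 6
#3 T0 reads 6
#4 T0 CAS(6→7) writes; counter now 7
#5 T1 reads 7
#6 T1 CAS(7→8) writes; counter now 8
#7 T0 reads 8
#8 T0 CAS(8→9) writes; counter now 9
#9 T1 reads 9
#10 T1 CAS(9→10) writes; counter now 10
#11 T1 reads 10
#12 T0 reads 10
#13 T1 CAS(10→11) writes; counter now 11
#14 T0 CAS(10→11) fails; counter now 11
#15 T0 reads 11
#16 T0 CAS(11→12) writes; counter now 12
Mismatch at 14.

step = 14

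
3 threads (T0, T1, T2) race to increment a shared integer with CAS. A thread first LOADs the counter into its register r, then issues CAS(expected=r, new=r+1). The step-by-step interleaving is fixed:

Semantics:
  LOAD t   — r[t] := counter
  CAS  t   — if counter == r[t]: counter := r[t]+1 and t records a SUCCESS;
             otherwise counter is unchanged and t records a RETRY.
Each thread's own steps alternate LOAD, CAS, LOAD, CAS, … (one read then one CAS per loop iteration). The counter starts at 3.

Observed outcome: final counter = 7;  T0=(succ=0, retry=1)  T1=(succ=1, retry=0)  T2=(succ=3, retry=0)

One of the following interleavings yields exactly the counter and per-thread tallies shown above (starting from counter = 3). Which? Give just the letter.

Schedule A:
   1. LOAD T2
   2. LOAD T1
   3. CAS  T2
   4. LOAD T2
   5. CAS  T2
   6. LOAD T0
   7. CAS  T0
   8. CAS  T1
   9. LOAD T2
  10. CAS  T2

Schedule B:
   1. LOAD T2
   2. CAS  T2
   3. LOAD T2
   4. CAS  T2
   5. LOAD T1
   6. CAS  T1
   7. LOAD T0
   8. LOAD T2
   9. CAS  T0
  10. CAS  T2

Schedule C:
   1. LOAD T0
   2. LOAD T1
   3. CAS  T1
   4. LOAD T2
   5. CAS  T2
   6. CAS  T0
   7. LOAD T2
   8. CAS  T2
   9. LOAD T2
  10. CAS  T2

C

Run C:
#1 T0 reads 3
#2 T1 reads 3
#3 T1 CAS(3→4) writes; counter now 4
#4 T2 reads 4
#5 T2 CAS(4→5) writes; counter now 5
#6 T0 CAS(3→4) fails; counter now 5
#7 T2 reads 5
#8 T2 CAS(5→6) writes; counter now 6
#9 T2 reads 6
#10 T2 CAS(6→7) writes; counter now 7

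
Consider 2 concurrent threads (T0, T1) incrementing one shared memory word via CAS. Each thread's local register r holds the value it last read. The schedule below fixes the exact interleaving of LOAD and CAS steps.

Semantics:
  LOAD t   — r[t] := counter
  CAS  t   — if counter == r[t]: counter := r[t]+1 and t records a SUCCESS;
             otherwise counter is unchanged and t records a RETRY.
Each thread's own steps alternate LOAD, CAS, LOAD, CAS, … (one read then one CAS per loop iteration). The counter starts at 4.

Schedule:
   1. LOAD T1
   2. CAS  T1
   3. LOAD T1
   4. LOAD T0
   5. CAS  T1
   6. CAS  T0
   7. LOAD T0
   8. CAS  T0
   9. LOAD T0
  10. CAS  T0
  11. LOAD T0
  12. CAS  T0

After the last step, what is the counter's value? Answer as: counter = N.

T1 LOAD — after: cnt=4, r=4 — load
T1 CAS — after: cnt=5, r=4 — ok
T1 LOAD — after: cnt=5, r=5 — load
T0 LOAD — after: cnt=5, r=5 — load
T1 CAS — after: cnt=6, r=5 — ok
T0 CAS — after: cnt=6, r=5 — retry
T0 LOAD — after: cnt=6, r=6 — load
T0 CAS — after: cnt=7, r=6 — ok
T0 LOAD — after: cnt=7, r=7 — load
T0 CAS — after: cnt=8, r=7 — ok
T0 LOAD — after: cnt=8, r=8 — load
T0 CAS — after: cnt=9, r=8 — ok

counter = 9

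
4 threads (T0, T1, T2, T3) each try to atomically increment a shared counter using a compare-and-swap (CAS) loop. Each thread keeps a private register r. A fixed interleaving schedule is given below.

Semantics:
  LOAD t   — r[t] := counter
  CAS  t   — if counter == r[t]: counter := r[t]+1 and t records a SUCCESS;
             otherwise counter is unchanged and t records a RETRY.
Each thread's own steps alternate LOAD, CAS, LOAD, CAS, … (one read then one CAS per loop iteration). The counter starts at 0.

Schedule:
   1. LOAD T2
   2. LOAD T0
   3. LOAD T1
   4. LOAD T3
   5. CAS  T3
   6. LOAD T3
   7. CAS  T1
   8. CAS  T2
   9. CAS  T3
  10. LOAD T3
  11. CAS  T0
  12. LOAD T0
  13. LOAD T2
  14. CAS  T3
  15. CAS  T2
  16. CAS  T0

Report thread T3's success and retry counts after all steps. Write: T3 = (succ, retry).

T3 = (3, 0)

1. LOAD T2 → mem=0 r[T2]=0 [LOAD]
2. LOAD T0 → mem=0 r[T0]=0 [LOAD]
3. LOAD T1 → mem=0 r[T1]=0 [LOAD]
4. LOAD T3 → mem=0 r[T3]=0 [LOAD]
5. CAS T3 → mem=1 r[T3]=0 [OK]
6. LOAD T3 → mem=1 r[T3]=1 [LOAD]
7. CAS T1 → mem=1 r[T1]=0 [RETRY]
8. CAS T2 → mem=1 r[T2]=0 [RETRY]
9. CAS T3 → mem=2 r[T3]=1 [OK]
10. LOAD T3 → mem=2 r[T3]=2 [LOAD]
11. CAS T0 → mem=2 r[T0]=0 [RETRY]
12. LOAD T0 → mem=2 r[T0]=2 [LOAD]
13. LOAD T2 → mem=2 r[T2]=2 [LOAD]
14. CAS T3 → mem=3 r[T3]=2 [OK]
15. CAS T2 → mem=3 r[T2]=2 [RETRY]
16. CAS T0 → mem=3 r[T0]=2 [RETRY]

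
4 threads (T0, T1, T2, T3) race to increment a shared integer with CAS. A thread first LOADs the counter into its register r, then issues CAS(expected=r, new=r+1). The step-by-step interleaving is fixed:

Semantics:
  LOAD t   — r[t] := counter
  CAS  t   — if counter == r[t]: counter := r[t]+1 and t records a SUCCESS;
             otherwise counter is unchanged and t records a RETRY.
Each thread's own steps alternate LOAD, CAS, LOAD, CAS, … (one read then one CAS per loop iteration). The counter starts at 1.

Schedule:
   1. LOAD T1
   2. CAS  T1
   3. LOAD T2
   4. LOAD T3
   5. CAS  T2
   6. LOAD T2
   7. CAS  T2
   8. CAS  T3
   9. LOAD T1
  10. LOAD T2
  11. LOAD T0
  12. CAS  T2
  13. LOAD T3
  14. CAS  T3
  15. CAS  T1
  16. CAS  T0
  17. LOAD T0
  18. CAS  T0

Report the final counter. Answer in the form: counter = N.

1. LOAD T1 → mem=1 r[T1]=1 [LOAD]
2. CAS T1 → mem=2 r[T1]=1 [OK]
3. LOAD T2 → mem=2 r[T2]=2 [LOAD]
4. LOAD T3 → mem=2 r[T3]=2 [LOAD]
5. CAS T2 → mem=3 r[T2]=2 [OK]
6. LOAD T2 → mem=3 r[T2]=3 [LOAD]
7. CAS T2 → mem=4 r[T2]=3 [OK]
8. CAS T3 → mem=4 r[T3]=2 [RETRY]
9. LOAD T1 → mem=4 r[T1]=4 [LOAD]
10. LOAD T2 → mem=4 r[T2]=4 [LOAD]
11. LOAD T0 → mem=4 r[T0]=4 [LOAD]
12. CAS T2 → mem=5 r[T2]=4 [OK]
13. LOAD T3 → mem=5 r[T3]=5 [LOAD]
14. CAS T3 → mem=6 r[T3]=5 [OK]
15. CAS T1 → mem=6 r[T1]=4 [RETRY]
16. CAS T0 → mem=6 r[T0]=4 [RETRY]
17. LOAD T0 → mem=6 r[T0]=6 [LOAD]
18. CAS T0 → mem=7 r[T0]=6 [OK]

counter = 7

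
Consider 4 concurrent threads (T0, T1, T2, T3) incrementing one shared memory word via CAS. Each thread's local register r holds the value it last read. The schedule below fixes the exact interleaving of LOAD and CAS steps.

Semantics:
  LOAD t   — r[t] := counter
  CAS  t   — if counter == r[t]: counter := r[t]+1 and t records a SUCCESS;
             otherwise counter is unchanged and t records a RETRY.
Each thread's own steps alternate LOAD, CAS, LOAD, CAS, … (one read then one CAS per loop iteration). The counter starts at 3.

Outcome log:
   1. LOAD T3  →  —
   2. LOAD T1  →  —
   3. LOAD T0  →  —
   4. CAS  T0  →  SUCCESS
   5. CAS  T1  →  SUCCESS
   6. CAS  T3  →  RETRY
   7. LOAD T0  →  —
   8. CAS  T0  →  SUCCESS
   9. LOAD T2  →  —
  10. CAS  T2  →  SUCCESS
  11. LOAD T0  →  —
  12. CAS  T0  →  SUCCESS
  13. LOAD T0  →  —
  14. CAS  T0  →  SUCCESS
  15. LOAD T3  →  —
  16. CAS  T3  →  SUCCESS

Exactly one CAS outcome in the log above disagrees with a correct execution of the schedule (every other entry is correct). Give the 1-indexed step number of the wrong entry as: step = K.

step = 5

Reference trace:
[1] T3.load  rd  (counter 3, T3.r 3)
[2] T1.load  rd  (counter 3, T1.r 3)
[3] T0.load  rd  (counter 3, T0.r 3)
[4] T0.cas  hit  (counter 4, T0.r 3)
[5] T1.cas  miss  (counter 4, T1.r 3)
[6] T3.cas  miss  (counter 4, T3.r 3)
[7] T0.load  rd  (counter 4, T0.r 4)
[8] T0.cas  hit  (counter 5, T0.r 4)
[9] T2.load  rd  (counter 5, T2.r 5)
[10] T2.cas  hit  (counter 6, T2.r 5)
[11] T0.load  rd  (counter 6, T0.r 6)
[12] T0.cas  hit  (counter 7, T0.r 6)
[13] T0.load  rd  (counter 7, T0.r 7)
[14] T0.cas  hit  (counter 8, T0.r 7)
[15] T3.load  rd  (counter 8, T3.r 8)
[16] T3.cas  hit  (counter 9, T3.r 8)
Log disagrees first at step 5.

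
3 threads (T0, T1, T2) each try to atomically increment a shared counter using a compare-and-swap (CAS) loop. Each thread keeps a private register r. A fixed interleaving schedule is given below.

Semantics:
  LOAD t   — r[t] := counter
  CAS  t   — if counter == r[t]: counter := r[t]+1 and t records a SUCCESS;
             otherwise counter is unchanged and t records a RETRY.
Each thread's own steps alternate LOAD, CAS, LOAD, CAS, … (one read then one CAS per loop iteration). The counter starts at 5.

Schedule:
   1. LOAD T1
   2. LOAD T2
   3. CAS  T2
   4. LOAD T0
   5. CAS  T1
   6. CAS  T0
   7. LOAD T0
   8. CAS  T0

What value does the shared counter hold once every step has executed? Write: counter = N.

   1) LOAD T1:  M=5  r_T1=5
   2) LOAD T2:  M=5  r_T2=5
   3) CAS  T2:  M=6  r_T2=5 ✓
   4) LOAD T0:  M=6  r_T0=6
   5) CAS  T1:  M=6  r_T1=5 ✗
   6) CAS  T0:  M=7  r_T0=6 ✓
   7) LOAD T0:  M=7  r_T0=7
   8) CAS  T0:  M=8  r_T0=7 ✓

counter = 8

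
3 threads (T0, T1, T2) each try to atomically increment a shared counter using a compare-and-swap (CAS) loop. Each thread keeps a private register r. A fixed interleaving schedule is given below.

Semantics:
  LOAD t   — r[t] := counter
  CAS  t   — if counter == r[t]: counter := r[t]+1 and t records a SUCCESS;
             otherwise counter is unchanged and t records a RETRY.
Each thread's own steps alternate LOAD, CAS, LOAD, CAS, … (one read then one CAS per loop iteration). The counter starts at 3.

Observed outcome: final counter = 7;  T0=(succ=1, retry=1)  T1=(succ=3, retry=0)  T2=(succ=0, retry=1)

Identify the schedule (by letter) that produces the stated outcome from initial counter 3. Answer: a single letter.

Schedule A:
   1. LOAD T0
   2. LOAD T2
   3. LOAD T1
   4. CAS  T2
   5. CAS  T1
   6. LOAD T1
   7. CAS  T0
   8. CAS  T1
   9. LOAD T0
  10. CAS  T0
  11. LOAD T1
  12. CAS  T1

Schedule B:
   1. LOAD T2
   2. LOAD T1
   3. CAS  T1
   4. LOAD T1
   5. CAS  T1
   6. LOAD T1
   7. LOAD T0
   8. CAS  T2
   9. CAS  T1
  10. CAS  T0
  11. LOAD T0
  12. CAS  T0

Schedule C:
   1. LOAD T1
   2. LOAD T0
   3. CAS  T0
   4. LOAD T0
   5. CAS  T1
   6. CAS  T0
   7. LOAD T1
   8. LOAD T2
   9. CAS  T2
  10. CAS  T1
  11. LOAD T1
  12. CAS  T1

B

Simulating candidate B:
1. LOAD T2 → mem=3 r[T2]=3 [LOAD]
2. LOAD T1 → mem=3 r[T1]=3 [LOAD]
3. CAS T1 → mem=4 r[T1]=3 [OK]
4. LOAD T1 → mem=4 r[T1]=4 [LOAD]
5. CAS T1 → mem=5 r[T1]=4 [OK]
6. LOAD T1 → mem=5 r[T1]=5 [LOAD]
7. LOAD T0 → mem=5 r[T0]=5 [LOAD]
8. CAS T2 → mem=5 r[T2]=3 [RETRY]
9. CAS T1 → mem=6 r[T1]=5 [OK]
10. CAS T0 → mem=6 r[T0]=5 [RETRY]
11. LOAD T0 → mem=6 r[T0]=6 [LOAD]
12. CAS T0 → mem=7 r[T0]=6 [OK]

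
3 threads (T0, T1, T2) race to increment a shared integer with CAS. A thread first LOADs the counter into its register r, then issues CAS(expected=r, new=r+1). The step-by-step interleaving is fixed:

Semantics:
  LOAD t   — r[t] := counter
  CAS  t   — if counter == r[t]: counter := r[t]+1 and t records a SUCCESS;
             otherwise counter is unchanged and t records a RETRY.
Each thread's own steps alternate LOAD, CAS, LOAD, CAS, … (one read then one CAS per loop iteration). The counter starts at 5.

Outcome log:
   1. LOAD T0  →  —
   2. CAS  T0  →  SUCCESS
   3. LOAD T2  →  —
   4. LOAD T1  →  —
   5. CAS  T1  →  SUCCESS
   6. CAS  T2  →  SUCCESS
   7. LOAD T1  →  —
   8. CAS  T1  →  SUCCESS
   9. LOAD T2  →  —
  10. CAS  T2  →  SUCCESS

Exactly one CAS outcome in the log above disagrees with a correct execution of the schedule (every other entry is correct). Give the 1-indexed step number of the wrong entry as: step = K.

step = 6

Correct run:
step 1: T0 LOAD ⇒ load; ctr=5 reg=5
step 2: T0 CAS ⇒ ok; ctr=6 reg=5
step 3: T2 LOAD ⇒ load; ctr=6 reg=6
step 4: T1 LOAD ⇒ load; ctr=6 reg=6
step 5: T1 CAS ⇒ ok; ctr=7 reg=6
step 6: T2 CAS ⇒ retry; ctr=7 reg=6
step 7: T1 LOAD ⇒ load; ctr=7 reg=7
step 8: T1 CAS ⇒ ok; ctr=8 reg=7
step 9: T2 LOAD ⇒ load; ctr=8 reg=8
step 10: T2 CAS ⇒ ok; ctr=9 reg=8
Log disagrees first at step 6.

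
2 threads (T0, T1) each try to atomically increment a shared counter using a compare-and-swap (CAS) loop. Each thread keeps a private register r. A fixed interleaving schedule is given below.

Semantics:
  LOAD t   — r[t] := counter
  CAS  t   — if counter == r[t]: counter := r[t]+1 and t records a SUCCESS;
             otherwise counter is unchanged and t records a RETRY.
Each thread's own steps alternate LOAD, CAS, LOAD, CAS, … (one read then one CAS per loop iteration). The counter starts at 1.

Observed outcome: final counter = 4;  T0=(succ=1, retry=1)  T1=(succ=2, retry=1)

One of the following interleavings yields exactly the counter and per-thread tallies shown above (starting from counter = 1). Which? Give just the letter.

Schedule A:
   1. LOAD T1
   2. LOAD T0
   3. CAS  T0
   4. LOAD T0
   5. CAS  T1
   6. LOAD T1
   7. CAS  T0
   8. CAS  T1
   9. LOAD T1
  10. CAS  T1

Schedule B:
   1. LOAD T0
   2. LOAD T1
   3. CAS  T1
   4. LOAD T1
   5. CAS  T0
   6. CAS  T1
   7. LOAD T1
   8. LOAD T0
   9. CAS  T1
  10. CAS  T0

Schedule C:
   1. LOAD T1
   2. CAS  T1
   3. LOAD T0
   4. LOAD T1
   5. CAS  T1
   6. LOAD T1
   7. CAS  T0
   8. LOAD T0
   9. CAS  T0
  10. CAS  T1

C

Tracing schedule C:
[1] T1.load  rd  (counter 1, T1.r 1)
[2] T1.cas  hit  (counter 2, T1.r 1)
[3] T0.load  rd  (counter 2, T0.r 2)
[4] T1.load  rd  (counter 2, T1.r 2)
[5] T1.cas  hit  (counter 3, T1.r 2)
[6] T1.load  rd  (counter 3, T1.r 3)
[7] T0.cas  miss  (counter 3, T0.r 2)
[8] T0.load  rd  (counter 3, T0.r 3)
[9] T0.cas  hit  (counter 4, T0.r 3)
[10] T1.cas  miss  (counter 4, T1.r 3)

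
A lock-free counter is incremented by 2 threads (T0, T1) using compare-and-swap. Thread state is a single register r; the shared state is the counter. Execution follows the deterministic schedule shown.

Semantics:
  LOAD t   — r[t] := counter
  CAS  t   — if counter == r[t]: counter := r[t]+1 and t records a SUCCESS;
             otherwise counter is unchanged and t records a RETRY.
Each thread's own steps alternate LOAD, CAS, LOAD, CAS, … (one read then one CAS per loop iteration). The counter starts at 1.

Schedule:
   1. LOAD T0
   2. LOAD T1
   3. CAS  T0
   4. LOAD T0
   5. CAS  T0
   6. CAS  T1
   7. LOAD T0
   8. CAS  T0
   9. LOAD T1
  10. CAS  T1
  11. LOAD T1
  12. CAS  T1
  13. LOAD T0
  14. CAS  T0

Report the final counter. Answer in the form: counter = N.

step 1: T0 LOAD ⇒ load; ctr=1 reg=1
step 2: T1 LOAD ⇒ load; ctr=1 reg=1
step 3: T0 CAS ⇒ ok; ctr=2 reg=1
step 4: T0 LOAD ⇒ load; ctr=2 reg=2
step 5: T0 CAS ⇒ ok; ctr=3 reg=2
step 6: T1 CAS ⇒ retry; ctr=3 reg=1
step 7: T0 LOAD ⇒ load; ctr=3 reg=3
step 8: T0 CAS ⇒ ok; ctr=4 reg=3
step 9: T1 LOAD ⇒ load; ctr=4 reg=4
step 10: T1 CAS ⇒ ok; ctr=5 reg=4
step 11: T1 LOAD ⇒ load; ctr=5 reg=5
step 12: T1 CAS ⇒ ok; ctr=6 reg=5
step 13: T0 LOAD ⇒ load; ctr=6 reg=6
step 14: T0 CAS ⇒ ok; ctr=7 reg=6

counter = 7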